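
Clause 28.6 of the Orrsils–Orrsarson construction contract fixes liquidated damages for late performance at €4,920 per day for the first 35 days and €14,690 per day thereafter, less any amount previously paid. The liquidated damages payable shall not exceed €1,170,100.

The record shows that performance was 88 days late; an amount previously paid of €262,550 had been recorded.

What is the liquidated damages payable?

€688,220

First 35 days: 35 × €4,920 = €172,200
Remaining days: (88 − 35) × €14,690 = €778,570
Accrued per-day damages: €172,200 + €778,570 = €950,770
Less amount previously paid: €950,770 − €262,550 = €688,220
Cap at €1,170,100: €688,220 is within the cap, no reduction.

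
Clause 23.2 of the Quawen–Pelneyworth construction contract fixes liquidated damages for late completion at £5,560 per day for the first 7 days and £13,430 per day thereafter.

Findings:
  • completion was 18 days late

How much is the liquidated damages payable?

Liquidated damages: £186,650

First 7 days: 7 × £5,560 = £38,920
Remaining days: (18 − 7) × £13,430 = £147,730
Accrued per-day damages: £38,920 + £147,730 = £186,650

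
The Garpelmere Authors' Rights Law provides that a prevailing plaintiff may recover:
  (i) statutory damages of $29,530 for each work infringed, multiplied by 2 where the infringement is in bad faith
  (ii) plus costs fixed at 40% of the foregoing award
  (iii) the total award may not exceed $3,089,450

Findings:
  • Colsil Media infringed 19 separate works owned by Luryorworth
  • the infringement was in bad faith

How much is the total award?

Statutory damages: 19 × $29,530 = $561,070
Doubled: 2 × $561,070 = $1,122,140
Costs: 40% of $1,122,140 = $448,856
Award plus costs: $1,122,140 + $448,856 = $1,570,996
Cap at $3,089,450: $1,570,996 is within the cap, no reduction.

$1,570,996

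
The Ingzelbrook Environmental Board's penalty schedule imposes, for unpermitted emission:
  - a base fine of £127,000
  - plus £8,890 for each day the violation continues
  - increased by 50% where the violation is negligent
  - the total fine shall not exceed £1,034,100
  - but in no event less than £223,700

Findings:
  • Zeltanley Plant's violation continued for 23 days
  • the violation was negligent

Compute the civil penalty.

£497,205

Per-day component: 23 × £8,890 = £204,470
Base plus per-day: £127,000 + £204,470 = £331,470
Enhancement: 50% of £331,470 = £165,735
Enhanced fine: £331,470 + £165,735 = £497,205
Cap at £1,034,100: £497,205 is within the cap, no reduction.
Minimum £223,700: £497,205 meets the minimum, no increase.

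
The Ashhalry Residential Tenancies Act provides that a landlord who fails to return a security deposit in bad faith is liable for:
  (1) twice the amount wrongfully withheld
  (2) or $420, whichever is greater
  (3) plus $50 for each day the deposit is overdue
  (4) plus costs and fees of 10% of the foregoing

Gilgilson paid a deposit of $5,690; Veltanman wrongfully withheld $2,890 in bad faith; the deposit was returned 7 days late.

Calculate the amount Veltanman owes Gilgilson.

Doubled: 2 × $2,890 = $5,780
Minimum $420: $5,780 meets the minimum, no increase.
Late-return penalty: 7 × $50 = $350
Damages plus late penalty: $5,780 + $350 = $6,130
Costs and fees: 10% of $6,130 = $613
Total recovery: $6,130 + $613 = $6,743

$6,743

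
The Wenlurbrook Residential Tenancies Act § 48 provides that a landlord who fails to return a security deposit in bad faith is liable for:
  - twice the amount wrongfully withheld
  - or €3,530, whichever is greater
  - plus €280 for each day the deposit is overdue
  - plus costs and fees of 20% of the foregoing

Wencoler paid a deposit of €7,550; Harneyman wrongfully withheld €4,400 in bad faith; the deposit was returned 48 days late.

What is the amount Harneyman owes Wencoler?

Doubled: 2 × €4,400 = €8,800
Minimum €3,530: €8,800 meets the minimum, no increase.
Late-return penalty: 48 × €280 = €13,440
Damages plus late penalty: €8,800 + €13,440 = €22,240
Costs and fees: 20% of €22,240 = €4,448
Total recovery: €22,240 + €4,448 = €26,688

€26,688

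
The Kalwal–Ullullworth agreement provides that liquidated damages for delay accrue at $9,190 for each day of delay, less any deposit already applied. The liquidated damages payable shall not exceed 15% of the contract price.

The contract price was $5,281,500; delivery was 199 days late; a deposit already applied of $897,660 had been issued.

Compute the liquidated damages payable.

$792,225

Per-day damages: 199 × $9,190 = $1,828,810
Less deposit already applied: $1,828,810 − $897,660 = $931,150
Cap: 15% of $5,281,500 = $792,225
Cap at $792,225: $931,150 exceeds the cap → $792,225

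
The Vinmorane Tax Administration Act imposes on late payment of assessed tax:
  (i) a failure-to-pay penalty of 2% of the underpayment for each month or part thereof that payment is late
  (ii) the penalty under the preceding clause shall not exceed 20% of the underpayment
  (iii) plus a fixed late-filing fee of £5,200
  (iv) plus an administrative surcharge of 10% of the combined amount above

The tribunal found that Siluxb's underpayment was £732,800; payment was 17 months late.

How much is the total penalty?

£166,936

Accrued rate: 2% × 17 = 34%, capped at 20% → 20%
Failure-to-pay penalty: 20% of £732,800 = £146,560
Penalty before surcharge: £146,560 + £5,200 = £151,760
Administrative surcharge: 10% of £151,760 = £15,176
Total penalty: £151,760 + £15,176 = £166,936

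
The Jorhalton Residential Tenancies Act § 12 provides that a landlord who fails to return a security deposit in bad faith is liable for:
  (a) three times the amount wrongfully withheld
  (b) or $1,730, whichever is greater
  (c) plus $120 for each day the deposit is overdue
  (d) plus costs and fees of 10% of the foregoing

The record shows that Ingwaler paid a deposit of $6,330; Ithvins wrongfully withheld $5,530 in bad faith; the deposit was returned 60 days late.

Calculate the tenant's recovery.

Trebled: 3 × $5,530 = $16,590
Minimum $1,730: $16,590 meets the minimum, no increase.
Late-return penalty: 60 × $120 = $7,200
Damages plus late penalty: $16,590 + $7,200 = $23,790
Costs and fees: 10% of $23,790 = $2,379
Total recovery: $23,790 + $2,379 = $26,169

$26,169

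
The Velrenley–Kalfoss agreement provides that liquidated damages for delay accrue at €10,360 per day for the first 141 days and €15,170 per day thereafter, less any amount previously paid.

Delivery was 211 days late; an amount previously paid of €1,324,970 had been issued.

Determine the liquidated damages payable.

First 141 days: 141 × €10,360 = €1,460,760
Remaining days: (211 − 141) × €15,170 = €1,061,900
Accrued per-day damages: €1,460,760 + €1,061,900 = €2,522,660
Less amount previously paid: €2,522,660 − €1,324,970 = €1,197,690

Liquidated damages: €1,197,690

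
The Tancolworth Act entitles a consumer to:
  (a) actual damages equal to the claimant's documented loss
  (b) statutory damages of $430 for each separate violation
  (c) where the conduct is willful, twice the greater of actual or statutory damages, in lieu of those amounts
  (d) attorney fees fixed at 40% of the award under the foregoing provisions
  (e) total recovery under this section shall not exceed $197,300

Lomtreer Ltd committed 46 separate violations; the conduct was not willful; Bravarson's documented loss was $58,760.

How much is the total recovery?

Statutory damages: 46 × $430 = $19,780
Conduct not willful: the in-lieu enhancement does not apply.
Actual plus statutory damages: $58,760 + $19,780 = $78,540
Attorney fees: 40% of $78,540 = $31,416
Total before cap: $78,540 + $31,416 = $109,956
Cap at $197,300: $109,956 is within the cap, no reduction.

$109,956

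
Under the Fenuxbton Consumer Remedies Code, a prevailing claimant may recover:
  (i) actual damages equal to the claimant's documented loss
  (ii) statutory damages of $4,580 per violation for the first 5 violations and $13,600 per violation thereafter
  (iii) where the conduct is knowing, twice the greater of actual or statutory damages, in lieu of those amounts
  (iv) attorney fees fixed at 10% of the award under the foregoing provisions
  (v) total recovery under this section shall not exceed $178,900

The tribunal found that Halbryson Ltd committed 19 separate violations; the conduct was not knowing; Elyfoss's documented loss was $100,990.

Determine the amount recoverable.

$178,900

First 5 violations: 5 × $4,580 = $22,900
Remaining violations: (19 − 5) × $13,600 = $190,400
Statutory damages: $22,900 + $190,400 = $213,300
Conduct not knowing: the in-lieu enhancement does not apply.
Actual plus statutory damages: $100,990 + $213,300 = $314,290
Attorney fees: 10% of $314,290 = $31,429
Total before cap: $314,290 + $31,429 = $345,719
Cap at $178,900: $345,719 exceeds the cap → $178,900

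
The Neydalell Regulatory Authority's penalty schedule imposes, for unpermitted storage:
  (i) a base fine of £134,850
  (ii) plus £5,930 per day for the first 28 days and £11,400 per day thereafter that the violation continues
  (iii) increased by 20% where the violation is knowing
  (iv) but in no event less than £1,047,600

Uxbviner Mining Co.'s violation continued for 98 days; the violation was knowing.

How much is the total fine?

First 28 days: 28 × £5,930 = £166,040
Remaining days: (98 − 28) × £11,400 = £798,000
Per-day component: £166,040 + £798,000 = £964,040
Base plus per-day: £134,850 + £964,040 = £1,098,890
Enhancement: 20% of £1,098,890 = £219,778
Enhanced fine: £1,098,890 + £219,778 = £1,318,668
Minimum £1,047,600: £1,318,668 meets the minimum, no increase.

£1,318,668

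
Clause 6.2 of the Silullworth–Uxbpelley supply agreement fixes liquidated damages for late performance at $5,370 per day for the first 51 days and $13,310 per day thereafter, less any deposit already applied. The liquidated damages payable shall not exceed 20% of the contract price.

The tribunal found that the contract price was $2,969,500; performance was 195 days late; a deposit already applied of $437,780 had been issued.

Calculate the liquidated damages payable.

$593,900

First 51 days: 51 × $5,370 = $273,870
Remaining days: (195 − 51) × $13,310 = $1,916,640
Accrued per-day damages: $273,870 + $1,916,640 = $2,190,510
Less deposit already applied: $2,190,510 − $437,780 = $1,752,730
Cap: 20% of $2,969,500 = $593,900
Cap at $593,900: $1,752,730 exceeds the cap → $593,900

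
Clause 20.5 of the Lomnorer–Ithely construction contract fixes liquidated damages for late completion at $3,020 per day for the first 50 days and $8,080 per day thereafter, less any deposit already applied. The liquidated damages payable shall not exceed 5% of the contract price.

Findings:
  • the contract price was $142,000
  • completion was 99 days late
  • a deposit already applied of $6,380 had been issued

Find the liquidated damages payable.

First 50 days: 50 × $3,020 = $151,000
Remaining days: (99 − 50) × $8,080 = $395,920
Accrued per-day damages: $151,000 + $395,920 = $546,920
Less deposit already applied: $546,920 − $6,380 = $540,540
Cap: 5% of $142,000 = $7,100
Cap at $7,100: $540,540 exceeds the cap → $7,100

$7,100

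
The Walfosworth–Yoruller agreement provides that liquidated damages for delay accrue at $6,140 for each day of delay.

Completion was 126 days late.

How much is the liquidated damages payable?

$773,640

Per-day damages: 126 × $6,140 = $773,640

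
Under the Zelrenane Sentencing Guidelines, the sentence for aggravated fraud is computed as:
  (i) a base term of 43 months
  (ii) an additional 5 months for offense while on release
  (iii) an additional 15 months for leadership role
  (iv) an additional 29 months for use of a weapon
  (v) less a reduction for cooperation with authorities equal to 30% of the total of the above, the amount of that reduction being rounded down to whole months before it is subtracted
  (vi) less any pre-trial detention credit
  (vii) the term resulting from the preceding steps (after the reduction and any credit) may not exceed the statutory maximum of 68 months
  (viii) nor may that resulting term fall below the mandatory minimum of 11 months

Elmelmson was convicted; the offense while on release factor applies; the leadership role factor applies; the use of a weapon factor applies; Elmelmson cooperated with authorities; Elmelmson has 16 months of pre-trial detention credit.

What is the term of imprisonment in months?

Offense while on release enhancement: +5 months
Leadership role enhancement: +15 months
Use of a weapon enhancement: +29 months
Adjusted term: 43 months + 5 months + 15 months + 29 months = 92 months
Cooperation with authorities reduction: 30% of 92 months = 27 months (rounded down)
After reduction: 92 − 27 = 65 months
Less pre-trial detention credit: 65 months − 16 months = 49 months
Cap at 68 months: 49 months is within the cap, no reduction.
Minimum 11 months: 49 months meets the minimum, no increase.

Sentence: 49 months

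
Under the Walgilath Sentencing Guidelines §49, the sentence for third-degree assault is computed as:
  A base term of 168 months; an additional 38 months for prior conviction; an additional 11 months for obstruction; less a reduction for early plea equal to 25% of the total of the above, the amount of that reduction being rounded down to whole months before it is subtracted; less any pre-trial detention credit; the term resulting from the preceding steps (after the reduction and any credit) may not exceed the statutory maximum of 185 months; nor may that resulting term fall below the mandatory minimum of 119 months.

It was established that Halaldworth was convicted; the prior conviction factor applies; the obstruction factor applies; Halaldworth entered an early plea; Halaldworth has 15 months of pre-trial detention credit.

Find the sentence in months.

148 months

Prior conviction enhancement: +38 months
Obstruction enhancement: +11 months
Adjusted term: 168 months + 38 months + 11 months = 217 months
Early plea reduction: 25% of 217 months = 54 months (rounded down)
After reduction: 217 − 54 = 163 months
Less pre-trial detention credit: 163 months − 15 months = 148 months
Cap at 185 months: 148 months is within the cap, no reduction.
Minimum 119 months: 148 months meets the minimum, no increase.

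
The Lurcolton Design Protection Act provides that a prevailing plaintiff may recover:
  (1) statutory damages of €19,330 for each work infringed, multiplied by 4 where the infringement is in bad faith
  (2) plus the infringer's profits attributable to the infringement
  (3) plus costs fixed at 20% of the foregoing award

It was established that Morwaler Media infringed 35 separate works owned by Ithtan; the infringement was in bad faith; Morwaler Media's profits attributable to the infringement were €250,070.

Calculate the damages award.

Statutory damages: 35 × €19,330 = €676,550
Multiplied by 4: 4 × €676,550 = €2,706,200
Combined award: €2,706,200 + €250,070 = €2,956,270
Costs: 20% of €2,956,270 = €591,254
Award plus costs: €2,956,270 + €591,254 = €3,547,524

€3,547,524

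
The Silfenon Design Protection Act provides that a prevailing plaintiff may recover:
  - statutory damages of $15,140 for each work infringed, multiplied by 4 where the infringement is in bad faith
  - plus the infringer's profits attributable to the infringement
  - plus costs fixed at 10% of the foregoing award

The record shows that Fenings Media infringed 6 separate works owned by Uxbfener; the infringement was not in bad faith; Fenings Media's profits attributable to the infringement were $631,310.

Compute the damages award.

Statutory damages: 6 × $15,140 = $90,840
Infringement not in bad faith: no ×4 enhancement.
Combined award: $90,840 + $631,310 = $722,150
Costs: 10% of $722,150 = $72,215
Award plus costs: $722,150 + $72,215 = $794,365

$794,365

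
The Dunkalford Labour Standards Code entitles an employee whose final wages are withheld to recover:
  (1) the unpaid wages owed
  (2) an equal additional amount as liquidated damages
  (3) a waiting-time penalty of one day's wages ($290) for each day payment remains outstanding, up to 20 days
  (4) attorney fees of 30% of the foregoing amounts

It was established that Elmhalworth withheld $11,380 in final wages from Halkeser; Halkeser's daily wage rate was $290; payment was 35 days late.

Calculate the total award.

Liquidated damages (equal amount): $11,380
Penalty days: min(35, 20) = 20
Waiting-time penalty: 20 × $290 = $5,800
Subtotal: $11,380 + $11,380 + $5,800 = $28,560
Attorney fees: 30% of $28,560 = $8,568
Total award: $28,560 + $8,568 = $37,128

Total award: $37,128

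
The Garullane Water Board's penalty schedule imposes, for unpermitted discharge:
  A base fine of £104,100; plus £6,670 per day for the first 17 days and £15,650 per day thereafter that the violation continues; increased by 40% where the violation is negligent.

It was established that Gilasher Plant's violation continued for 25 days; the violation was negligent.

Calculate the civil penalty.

First 17 days: 17 × £6,670 = £113,390
Remaining days: (25 − 17) × £15,650 = £125,200
Per-day component: £113,390 + £125,200 = £238,590
Base plus per-day: £104,100 + £238,590 = £342,690
Enhancement: 40% of £342,690 = £137,076
Enhanced fine: £342,690 + £137,076 = £479,766

£479,766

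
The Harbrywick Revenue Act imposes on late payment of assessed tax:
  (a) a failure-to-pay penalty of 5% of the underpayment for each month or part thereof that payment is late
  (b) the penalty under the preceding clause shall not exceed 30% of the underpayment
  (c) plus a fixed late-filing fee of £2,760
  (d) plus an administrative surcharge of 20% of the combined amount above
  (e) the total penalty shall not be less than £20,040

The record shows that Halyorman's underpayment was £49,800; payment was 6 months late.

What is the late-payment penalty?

£21,240

Accrued rate: 5% × 6 = 30%, capped at 30% → 30%
Failure-to-pay penalty: 30% of £49,800 = £14,940
Penalty before surcharge: £14,940 + £2,760 = £17,700
Administrative surcharge: 20% of £17,700 = £3,540
Total penalty: £17,700 + £3,540 = £21,240
Minimum £20,040: £21,240 meets the minimum, no increase.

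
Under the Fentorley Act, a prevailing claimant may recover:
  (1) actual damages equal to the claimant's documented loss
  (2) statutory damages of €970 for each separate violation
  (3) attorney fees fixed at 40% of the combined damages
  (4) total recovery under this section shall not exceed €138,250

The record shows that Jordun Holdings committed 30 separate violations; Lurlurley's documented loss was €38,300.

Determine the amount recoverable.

Statutory damages: 30 × €970 = €29,100
Combined damages: €38,300 + €29,100 = €67,400
Attorney fees: 40% of €67,400 = €26,960
Total before cap: €67,400 + €26,960 = €94,360
Cap at €138,250: €94,360 is within the cap, no reduction.

€94,360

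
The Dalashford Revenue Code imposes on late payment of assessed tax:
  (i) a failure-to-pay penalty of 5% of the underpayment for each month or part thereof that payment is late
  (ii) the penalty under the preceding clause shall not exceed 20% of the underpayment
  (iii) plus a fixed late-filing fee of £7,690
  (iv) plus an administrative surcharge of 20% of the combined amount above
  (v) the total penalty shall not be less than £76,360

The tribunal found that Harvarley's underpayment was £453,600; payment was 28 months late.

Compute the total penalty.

Accrued rate: 5% × 28 = 140%, capped at 20% → 20%
Failure-to-pay penalty: 20% of £453,600 = £90,720
Penalty before surcharge: £90,720 + £7,690 = £98,410
Administrative surcharge: 20% of £98,410 = £19,682
Total penalty: £98,410 + £19,682 = £118,092
Minimum £76,360: £118,092 meets the minimum, no increase.

£118,092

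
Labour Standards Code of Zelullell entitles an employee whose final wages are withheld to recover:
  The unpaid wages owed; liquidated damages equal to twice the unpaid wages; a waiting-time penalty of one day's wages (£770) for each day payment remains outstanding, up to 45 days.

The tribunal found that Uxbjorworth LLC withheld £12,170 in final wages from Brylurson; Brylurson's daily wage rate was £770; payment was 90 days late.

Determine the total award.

£71,160

Doubled: 2 × £12,170 = £24,340
Penalty days: min(90, 45) = 45
Waiting-time penalty: 45 × £770 = £34,650
Total award: £12,170 + £24,340 + £34,650 = £71,160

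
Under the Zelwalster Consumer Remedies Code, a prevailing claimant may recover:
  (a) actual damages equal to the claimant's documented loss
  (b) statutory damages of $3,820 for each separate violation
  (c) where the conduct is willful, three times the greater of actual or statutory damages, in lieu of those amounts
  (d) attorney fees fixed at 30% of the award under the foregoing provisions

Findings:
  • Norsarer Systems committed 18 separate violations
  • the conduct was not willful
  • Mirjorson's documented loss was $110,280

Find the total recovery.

$232,752

Statutory damages: 18 × $3,820 = $68,760
Conduct not willful: the in-lieu enhancement does not apply.
Actual plus statutory damages: $110,280 + $68,760 = $179,040
Attorney fees: 30% of $179,040 = $53,712
Total recovery: $179,040 + $53,712 = $232,752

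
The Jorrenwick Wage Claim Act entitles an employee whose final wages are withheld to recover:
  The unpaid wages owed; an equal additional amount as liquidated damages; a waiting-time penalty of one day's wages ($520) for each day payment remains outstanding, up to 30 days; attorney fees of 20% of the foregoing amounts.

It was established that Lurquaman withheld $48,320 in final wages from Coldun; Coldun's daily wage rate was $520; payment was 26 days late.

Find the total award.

$132,192

Liquidated damages (equal amount): $48,320
Penalty days: min(26, 30) = 26
Waiting-time penalty: 26 × $520 = $13,520
Subtotal: $48,320 + $48,320 + $13,520 = $110,160
Attorney fees: 20% of $110,160 = $22,032
Total award: $110,160 + $22,032 = $132,192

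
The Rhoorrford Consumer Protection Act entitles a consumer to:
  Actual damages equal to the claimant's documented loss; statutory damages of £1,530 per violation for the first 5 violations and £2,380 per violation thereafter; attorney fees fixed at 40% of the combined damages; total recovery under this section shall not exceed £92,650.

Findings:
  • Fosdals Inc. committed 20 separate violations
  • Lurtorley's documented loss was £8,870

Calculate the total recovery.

First 5 violations: 5 × £1,530 = £7,650
Remaining violations: (20 − 5) × £2,380 = £35,700
Statutory damages: £7,650 + £35,700 = £43,350
Combined damages: £8,870 + £43,350 = £52,220
Attorney fees: 40% of £52,220 = £20,888
Total before cap: £52,220 + £20,888 = £73,108
Cap at £92,650: £73,108 is within the cap, no reduction.

£73,108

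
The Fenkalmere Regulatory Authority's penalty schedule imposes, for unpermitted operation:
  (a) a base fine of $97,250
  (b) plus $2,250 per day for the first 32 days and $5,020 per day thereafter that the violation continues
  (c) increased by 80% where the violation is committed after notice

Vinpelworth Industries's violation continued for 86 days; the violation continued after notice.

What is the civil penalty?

Civil penalty: $792,594

First 32 days: 32 × $2,250 = $72,000
Remaining days: (86 − 32) × $5,020 = $271,080
Per-day component: $72,000 + $271,080 = $343,080
Base plus per-day: $97,250 + $343,080 = $440,330
Enhancement: 80% of $440,330 = $352,264
Enhanced fine: $440,330 + $352,264 = $792,594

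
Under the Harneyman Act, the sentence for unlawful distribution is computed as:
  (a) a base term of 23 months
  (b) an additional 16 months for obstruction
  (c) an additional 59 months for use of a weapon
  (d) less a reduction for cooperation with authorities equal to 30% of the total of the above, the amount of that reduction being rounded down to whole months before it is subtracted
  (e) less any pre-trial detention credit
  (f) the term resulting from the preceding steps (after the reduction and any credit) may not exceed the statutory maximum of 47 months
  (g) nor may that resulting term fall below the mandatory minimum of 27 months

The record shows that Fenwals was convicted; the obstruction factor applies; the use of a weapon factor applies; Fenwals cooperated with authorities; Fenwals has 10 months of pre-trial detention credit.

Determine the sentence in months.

Obstruction enhancement: +16 months
Use of a weapon enhancement: +59 months
Adjusted term: 23 months + 16 months + 59 months = 98 months
Cooperation with authorities reduction: 30% of 98 months = 29 months (rounded down)
After reduction: 98 − 29 = 69 months
Less pre-trial detention credit: 69 months − 10 months = 59 months
Cap at 47 months: 59 months exceeds the cap → 47 months
Minimum 27 months: 47 months meets the minimum, no increase.

47 months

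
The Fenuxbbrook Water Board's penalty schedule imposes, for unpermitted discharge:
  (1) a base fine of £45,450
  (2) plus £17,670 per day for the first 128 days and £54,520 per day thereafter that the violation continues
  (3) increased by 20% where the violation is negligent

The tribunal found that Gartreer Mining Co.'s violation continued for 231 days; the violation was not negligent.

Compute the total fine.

£7,922,770

First 128 days: 128 × £17,670 = £2,261,760
Remaining days: (231 − 128) × £54,520 = £5,615,560
Per-day component: £2,261,760 + £5,615,560 = £7,877,320
Base plus per-day: £45,450 + £7,877,320 = £7,922,770
The violation was not negligent: no 20% increase.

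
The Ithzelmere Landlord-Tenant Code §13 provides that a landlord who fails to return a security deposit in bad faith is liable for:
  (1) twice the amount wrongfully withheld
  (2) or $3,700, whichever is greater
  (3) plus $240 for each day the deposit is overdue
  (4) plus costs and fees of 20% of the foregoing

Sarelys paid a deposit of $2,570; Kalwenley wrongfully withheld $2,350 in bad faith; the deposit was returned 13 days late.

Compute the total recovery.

Doubled: 2 × $2,350 = $4,700
Minimum $3,700: $4,700 meets the minimum, no increase.
Late-return penalty: 13 × $240 = $3,120
Damages plus late penalty: $4,700 + $3,120 = $7,820
Costs and fees: 20% of $7,820 = $1,564
Total recovery: $7,820 + $1,564 = $9,384

Recovery: $9,384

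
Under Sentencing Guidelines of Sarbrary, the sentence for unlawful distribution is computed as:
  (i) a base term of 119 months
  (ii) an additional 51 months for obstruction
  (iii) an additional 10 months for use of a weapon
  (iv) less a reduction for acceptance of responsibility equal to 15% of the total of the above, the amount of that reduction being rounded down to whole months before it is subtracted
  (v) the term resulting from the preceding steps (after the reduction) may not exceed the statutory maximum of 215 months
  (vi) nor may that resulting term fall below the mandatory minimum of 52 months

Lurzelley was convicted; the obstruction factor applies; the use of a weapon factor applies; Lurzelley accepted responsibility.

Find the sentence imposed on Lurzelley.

153 months

Obstruction enhancement: +51 months
Use of a weapon enhancement: +10 months
Adjusted term: 119 months + 51 months + 10 months = 180 months
Acceptance of responsibility reduction: 15% of 180 months = 27 months (rounded down)
After reduction: 180 − 27 = 153 months
Cap at 215 months: 153 months is within the cap, no reduction.
Minimum 52 months: 153 months meets the minimum, no increase.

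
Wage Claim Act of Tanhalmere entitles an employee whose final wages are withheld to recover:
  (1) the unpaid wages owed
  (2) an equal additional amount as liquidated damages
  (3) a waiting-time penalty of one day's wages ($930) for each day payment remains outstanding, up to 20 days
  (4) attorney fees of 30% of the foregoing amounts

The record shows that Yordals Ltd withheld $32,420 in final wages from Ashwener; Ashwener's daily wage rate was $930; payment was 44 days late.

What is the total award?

$108,472

Liquidated damages (equal amount): $32,420
Penalty days: min(44, 20) = 20
Waiting-time penalty: 20 × $930 = $18,600
Subtotal: $32,420 + $32,420 + $18,600 = $83,440
Attorney fees: 30% of $83,440 = $25,032
Total award: $83,440 + $25,032 = $108,472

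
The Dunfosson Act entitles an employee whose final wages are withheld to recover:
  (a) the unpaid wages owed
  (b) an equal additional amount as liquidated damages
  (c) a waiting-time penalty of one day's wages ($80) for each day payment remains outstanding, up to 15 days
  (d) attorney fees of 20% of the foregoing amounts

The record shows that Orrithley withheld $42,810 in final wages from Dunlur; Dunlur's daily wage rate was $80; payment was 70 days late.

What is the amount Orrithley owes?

Total award: $104,184

Liquidated damages (equal amount): $42,810
Penalty days: min(70, 15) = 15
Waiting-time penalty: 15 × $80 = $1,200
Subtotal: $42,810 + $42,810 + $1,200 = $86,820
Attorney fees: 20% of $86,820 = $17,364
Total award: $86,820 + $17,364 = $104,184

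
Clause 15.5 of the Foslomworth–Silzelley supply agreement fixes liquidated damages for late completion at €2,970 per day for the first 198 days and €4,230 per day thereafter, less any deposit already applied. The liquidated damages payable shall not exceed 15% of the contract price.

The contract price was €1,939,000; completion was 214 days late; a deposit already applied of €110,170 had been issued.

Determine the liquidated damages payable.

Liquidated damages: €290,850

First 198 days: 198 × €2,970 = €588,060
Remaining days: (214 − 198) × €4,230 = €67,680
Accrued per-day damages: €588,060 + €67,680 = €655,740
Less deposit already applied: €655,740 − €110,170 = €545,570
Cap: 15% of €1,939,000 = €290,850
Cap at €290,850: €545,570 exceeds the cap → €290,850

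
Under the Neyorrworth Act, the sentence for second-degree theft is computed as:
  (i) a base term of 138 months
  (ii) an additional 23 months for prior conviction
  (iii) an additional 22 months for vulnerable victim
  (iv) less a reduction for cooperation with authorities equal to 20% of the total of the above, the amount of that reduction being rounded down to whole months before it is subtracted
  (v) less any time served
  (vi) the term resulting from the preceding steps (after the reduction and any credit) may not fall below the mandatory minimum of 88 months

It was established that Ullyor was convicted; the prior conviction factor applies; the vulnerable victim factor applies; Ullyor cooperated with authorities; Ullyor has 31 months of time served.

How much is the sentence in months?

Prior conviction enhancement: +23 months
Vulnerable victim enhancement: +22 months
Adjusted term: 138 months + 23 months + 22 months = 183 months
Cooperation with authorities reduction: 20% of 183 months = 36 months (rounded down)
After reduction: 183 − 36 = 147 months
Less time served: 147 months − 31 months = 116 months
Minimum 88 months: 116 months meets the minimum, no increase.

116 months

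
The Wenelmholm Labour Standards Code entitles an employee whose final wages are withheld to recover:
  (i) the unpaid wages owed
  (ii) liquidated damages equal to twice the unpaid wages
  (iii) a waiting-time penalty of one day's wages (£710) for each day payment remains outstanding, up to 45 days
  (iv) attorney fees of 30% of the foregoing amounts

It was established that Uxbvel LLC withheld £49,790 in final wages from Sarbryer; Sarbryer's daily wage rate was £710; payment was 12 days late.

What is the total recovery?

Doubled: 2 × £49,790 = £99,580
Penalty days: min(12, 45) = 12
Waiting-time penalty: 12 × £710 = £8,520
Subtotal: £49,790 + £99,580 + £8,520 = £157,890
Attorney fees: 30% of £157,890 = £47,367
Total award: £157,890 + £47,367 = £205,257

Total award: £205,257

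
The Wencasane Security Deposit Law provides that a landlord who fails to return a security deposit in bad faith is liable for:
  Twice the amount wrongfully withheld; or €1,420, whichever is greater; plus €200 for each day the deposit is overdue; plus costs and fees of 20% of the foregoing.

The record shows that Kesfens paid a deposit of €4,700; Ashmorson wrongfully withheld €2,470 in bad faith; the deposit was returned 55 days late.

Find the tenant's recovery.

€19,128

Doubled: 2 × €2,470 = €4,940
Minimum €1,420: €4,940 meets the minimum, no increase.
Late-return penalty: 55 × €200 = €11,000
Damages plus late penalty: €4,940 + €11,000 = €15,940
Costs and fees: 20% of €15,940 = €3,188
Total recovery: €15,940 + €3,188 = €19,128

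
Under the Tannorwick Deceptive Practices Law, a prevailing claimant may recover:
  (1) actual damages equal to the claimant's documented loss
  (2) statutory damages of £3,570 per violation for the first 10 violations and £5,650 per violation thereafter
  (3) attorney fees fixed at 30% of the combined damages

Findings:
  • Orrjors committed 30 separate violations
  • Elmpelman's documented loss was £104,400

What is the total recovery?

£329,030

First 10 violations: 10 × £3,570 = £35,700
Remaining violations: (30 − 10) × £5,650 = £113,000
Statutory damages: £35,700 + £113,000 = £148,700
Combined damages: £104,400 + £148,700 = £253,100
Attorney fees: 30% of £253,100 = £75,930
Total recovery: £253,100 + £75,930 = £329,030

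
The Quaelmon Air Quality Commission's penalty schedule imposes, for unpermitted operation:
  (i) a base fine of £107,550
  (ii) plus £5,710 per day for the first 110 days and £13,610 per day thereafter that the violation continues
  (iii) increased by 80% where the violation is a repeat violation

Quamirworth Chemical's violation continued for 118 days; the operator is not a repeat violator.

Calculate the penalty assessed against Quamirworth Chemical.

£844,530

First 110 days: 110 × £5,710 = £628,100
Remaining days: (118 − 110) × £13,610 = £108,880
Per-day component: £628,100 + £108,880 = £736,980
Base plus per-day: £107,550 + £736,980 = £844,530
The operator is not a repeat violator: no 80% increase.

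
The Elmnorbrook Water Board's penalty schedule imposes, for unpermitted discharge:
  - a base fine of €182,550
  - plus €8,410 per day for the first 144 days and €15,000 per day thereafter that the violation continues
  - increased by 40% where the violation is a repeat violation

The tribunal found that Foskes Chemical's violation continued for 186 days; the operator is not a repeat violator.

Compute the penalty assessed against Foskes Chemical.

First 144 days: 144 × €8,410 = €1,211,040
Remaining days: (186 − 144) × €15,000 = €630,000
Per-day component: €1,211,040 + €630,000 = €1,841,040
Base plus per-day: €182,550 + €1,841,040 = €2,023,590
The operator is not a repeat violator: no 40% increase.

€2,023,590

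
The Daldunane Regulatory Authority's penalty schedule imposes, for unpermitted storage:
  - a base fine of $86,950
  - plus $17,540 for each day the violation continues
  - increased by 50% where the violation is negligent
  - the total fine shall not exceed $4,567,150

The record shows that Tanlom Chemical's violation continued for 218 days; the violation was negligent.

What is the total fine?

$4,567,150

Per-day component: 218 × $17,540 = $3,823,720
Base plus per-day: $86,950 + $3,823,720 = $3,910,670
Enhancement: 50% of $3,910,670 = $1,955,335
Enhanced fine: $3,910,670 + $1,955,335 = $5,866,005
Cap at $4,567,150: $5,866,005 exceeds the cap → $4,567,150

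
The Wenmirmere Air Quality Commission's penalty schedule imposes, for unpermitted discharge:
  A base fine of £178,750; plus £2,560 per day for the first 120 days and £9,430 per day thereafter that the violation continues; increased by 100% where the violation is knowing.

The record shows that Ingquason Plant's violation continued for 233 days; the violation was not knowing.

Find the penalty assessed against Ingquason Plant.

First 120 days: 120 × £2,560 = £307,200
Remaining days: (233 − 120) × £9,430 = £1,065,590
Per-day component: £307,200 + £1,065,590 = £1,372,790
Base plus per-day: £178,750 + £1,372,790 = £1,551,540
The violation was not knowing: no 100% increase.

£1,551,540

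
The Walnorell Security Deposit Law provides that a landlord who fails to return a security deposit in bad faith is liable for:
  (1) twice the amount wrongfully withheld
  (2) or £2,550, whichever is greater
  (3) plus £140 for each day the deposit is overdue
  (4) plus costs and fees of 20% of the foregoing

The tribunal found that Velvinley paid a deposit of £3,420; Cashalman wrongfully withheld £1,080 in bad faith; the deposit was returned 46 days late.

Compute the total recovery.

Doubled: 2 × £1,080 = £2,160
Minimum £2,550: £2,160 is below the minimum → £2,550
Late-return penalty: 46 × £140 = £6,440
Damages plus late penalty: £2,550 + £6,440 = £8,990
Costs and fees: 20% of £8,990 = £1,798
Total recovery: £8,990 + £1,798 = £10,788

Recovery: £10,788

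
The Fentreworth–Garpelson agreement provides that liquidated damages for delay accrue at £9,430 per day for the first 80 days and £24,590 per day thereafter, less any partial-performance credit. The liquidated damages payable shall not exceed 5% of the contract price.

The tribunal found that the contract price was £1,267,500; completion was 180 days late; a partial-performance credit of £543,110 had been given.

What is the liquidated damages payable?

First 80 days: 80 × £9,430 = £754,400
Remaining days: (180 − 80) × £24,590 = £2,459,000
Accrued per-day damages: £754,400 + £2,459,000 = £3,213,400
Less partial-performance credit: £3,213,400 − £543,110 = £2,670,290
Cap: 5% of £1,267,500 = £63,375
Cap at £63,375: £2,670,290 exceeds the cap → £63,375

Liquidated damages: £63,375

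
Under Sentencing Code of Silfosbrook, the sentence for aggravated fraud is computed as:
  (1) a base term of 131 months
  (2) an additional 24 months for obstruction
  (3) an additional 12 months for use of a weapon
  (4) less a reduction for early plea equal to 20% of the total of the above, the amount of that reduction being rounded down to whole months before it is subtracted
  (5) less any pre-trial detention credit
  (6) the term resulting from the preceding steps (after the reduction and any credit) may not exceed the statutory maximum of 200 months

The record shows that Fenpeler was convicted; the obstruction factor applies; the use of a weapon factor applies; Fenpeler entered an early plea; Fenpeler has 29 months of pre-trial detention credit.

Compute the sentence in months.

Obstruction enhancement: +24 months
Use of a weapon enhancement: +12 months
Adjusted term: 131 months + 24 months + 12 months = 167 months
Early plea reduction: 20% of 167 months = 33 months (rounded down)
After reduction: 167 − 33 = 134 months
Less pre-trial detention credit: 134 months − 29 months = 105 months
Cap at 200 months: 105 months is within the cap, no reduction.

105 months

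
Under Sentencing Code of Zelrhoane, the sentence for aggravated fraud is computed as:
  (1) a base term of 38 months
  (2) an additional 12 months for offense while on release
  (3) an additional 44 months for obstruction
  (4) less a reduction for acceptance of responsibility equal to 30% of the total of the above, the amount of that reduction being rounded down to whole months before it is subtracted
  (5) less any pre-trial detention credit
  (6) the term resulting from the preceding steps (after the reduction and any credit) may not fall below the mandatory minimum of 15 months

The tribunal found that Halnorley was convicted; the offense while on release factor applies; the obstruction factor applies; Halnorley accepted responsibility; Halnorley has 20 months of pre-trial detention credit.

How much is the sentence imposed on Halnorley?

Offense while on release enhancement: +12 months
Obstruction enhancement: +44 months
Adjusted term: 38 months + 12 months + 44 months = 94 months
Acceptance of responsibility reduction: 30% of 94 months = 28 months (rounded down)
After reduction: 94 − 28 = 66 months
Less pre-trial detention credit: 66 months − 20 months = 46 months
Minimum 15 months: 46 months meets the minimum, no increase.

46 months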